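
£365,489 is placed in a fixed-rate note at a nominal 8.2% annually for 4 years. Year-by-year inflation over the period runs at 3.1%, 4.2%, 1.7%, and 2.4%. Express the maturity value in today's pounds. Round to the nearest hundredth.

Nominal value at maturity: £365,489 × (1 + 8.2%)^4 ≈ £500,937.28.
Price-level factor over 4 years: 1.031 × 1.042 × 1.017 × 1.024 ≈ 1.1187866972.
Dividing the nominal maturity value by the price-level factor gives the value in today's money.

£447,750.48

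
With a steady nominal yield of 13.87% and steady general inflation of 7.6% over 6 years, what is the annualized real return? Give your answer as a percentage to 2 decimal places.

5.83%

With constant rates the annual real return is the same each year: (1+13.87%)/(1+7.6%) − 1 = 0.05827.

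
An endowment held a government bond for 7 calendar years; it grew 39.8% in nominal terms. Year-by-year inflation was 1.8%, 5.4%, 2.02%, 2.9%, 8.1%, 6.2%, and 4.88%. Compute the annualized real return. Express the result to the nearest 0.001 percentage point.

0.434%

Cumulative inflation factor: 1.018 × 1.054 × 1.0202 × 1.029 × 1.081 × 1.062 × 1.0488 ≈ 1.35623.
Nominal growth factor: 1.39800. Real growth factor = 1.39800 / 1.35623 ≈ 1.03080.
Annualized: 1.03080^(1/7) − 1 ≈ 0.00434.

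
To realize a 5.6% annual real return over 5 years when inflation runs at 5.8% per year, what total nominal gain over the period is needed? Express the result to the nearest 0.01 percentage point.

Required annual nominal rate: (1+5.6%)(1+5.8%) − 1 = 11.7248%.
Cumulative over 5 years: (1 + 0.117248)^5 − 1 ≈ 0.74080.

74.08%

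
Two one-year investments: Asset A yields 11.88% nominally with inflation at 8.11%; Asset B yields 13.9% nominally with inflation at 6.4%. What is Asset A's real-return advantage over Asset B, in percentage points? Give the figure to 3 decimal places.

-3.562

Asset A real return: 1.1188/1.0811 − 1 = 3.4872%.
Asset B real return: 1.139/1.064 − 1 = 7.0489%.
Difference: 3.4872 − 7.0489 = -3.5617 pp.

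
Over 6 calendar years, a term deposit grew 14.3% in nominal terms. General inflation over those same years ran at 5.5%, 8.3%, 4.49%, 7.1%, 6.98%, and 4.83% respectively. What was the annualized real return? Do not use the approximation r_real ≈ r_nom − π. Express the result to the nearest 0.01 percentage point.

-3.71%

Cumulative inflation factor: 1.055 × 1.083 × 1.0449 × 1.071 × 1.0698 × 1.0483 ≈ 1.43395.
Nominal growth factor: 1.14300. Real growth factor = 1.14300 / 1.43395 ≈ 0.79710.
Annualized: 0.79710^(1/6) − 1 ≈ -0.03709.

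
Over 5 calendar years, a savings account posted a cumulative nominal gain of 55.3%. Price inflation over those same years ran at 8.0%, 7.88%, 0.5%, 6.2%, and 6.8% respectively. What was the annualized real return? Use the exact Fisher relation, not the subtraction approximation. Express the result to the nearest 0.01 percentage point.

3.18%

Cumulative inflation factor: 1.080 × 1.0788 × 1.005 × 1.062 × 1.068 ≈ 1.32809.
Nominal growth factor: 1.55300. Real growth factor = 1.55300 / 1.32809 ≈ 1.16935.
Annualized: 1.16935^(1/5) − 1 ≈ 0.03178.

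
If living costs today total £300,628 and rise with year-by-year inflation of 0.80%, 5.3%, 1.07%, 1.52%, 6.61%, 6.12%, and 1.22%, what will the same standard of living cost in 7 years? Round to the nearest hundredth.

Cumulative price-level factor: 1.0080 × 1.053 × 1.0107 × 1.0152 × 1.0661 × 1.0612 × 1.0122 ≈ 1.2471660948.
The nominal amount required is £300,628 scaled up by that factor.

£374,933.05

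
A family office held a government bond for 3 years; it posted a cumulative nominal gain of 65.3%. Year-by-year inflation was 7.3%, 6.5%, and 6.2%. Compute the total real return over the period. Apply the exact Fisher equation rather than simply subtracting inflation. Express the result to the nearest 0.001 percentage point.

Cumulative inflation factor: 1.073 × 1.065 × 1.062 ≈ 1.21360.
Nominal growth factor: 1.65300. Real growth factor = 1.65300 / 1.21360 ≈ 1.36207.
Total real return ≈ 36.2069%.

36.207%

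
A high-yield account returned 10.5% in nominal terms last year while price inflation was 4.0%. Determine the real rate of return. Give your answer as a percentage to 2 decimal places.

6.25%

Real return via the Fisher equation: (1 + 10.5%)/(1 + 4.0%) − 1 = 1.105/1.040 − 1 ≈ 0.06250.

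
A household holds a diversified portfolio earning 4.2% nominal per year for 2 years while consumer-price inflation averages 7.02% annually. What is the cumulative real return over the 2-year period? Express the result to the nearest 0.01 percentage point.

The annual real rate is (1+4.2%)/(1+7.02%) − 1 = -2.6350%.
Compounded over 2 years: (1 + -0.026350)^2 − 1 ≈ -0.05201.

-5.20%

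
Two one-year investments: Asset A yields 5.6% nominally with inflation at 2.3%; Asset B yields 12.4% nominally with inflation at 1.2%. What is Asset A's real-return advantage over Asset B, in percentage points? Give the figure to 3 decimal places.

Asset A real return: 1.056/1.023 − 1 = 3.2258%.
Asset B real return: 1.124/1.012 − 1 = 11.0672%.
Difference: 3.2258 − 11.0672 = -7.8414 pp.

-7.841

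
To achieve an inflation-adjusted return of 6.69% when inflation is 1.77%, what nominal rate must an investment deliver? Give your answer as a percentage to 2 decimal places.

8.58%

By the Fisher equation, 1 + r_nom = (1 + 6.69%)(1 + 1.77%) = 1.0669 × 1.0177 = 1.08578413.
So r_nom = 8.578413%.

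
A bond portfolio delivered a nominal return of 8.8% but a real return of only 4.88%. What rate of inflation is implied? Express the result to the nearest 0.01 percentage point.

3.74%

From (1+r_nom) = (1+r_real)(1+π), we get 1+π = (1 + 8.8%)/(1 + 4.88%) = 1.088/1.0488 ≈ 1.03738.
So π ≈ 3.7376%.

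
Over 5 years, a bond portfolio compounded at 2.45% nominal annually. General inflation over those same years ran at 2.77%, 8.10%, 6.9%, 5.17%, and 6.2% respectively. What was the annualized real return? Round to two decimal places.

-3.18%

Cumulative inflation factor: 1.0277 × 1.0810 × 1.069 × 1.0517 × 1.062 ≈ 1.32644.
Nominal growth factor: 1.12865. Real growth factor = 1.12865 / 1.32644 ≈ 0.85089.
Annualized: 0.85089^(1/5) − 1 ≈ -0.03178.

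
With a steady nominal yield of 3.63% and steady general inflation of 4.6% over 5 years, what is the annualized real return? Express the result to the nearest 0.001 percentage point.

With constant rates the annual real return is the same each year: (1+3.63%)/(1+4.6%) − 1 = -0.00927.

-0.927%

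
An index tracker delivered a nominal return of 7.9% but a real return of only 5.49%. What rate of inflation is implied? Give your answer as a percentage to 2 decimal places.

2.28%

From (1+r_nom) = (1+r_real)(1+π), we get 1+π = (1 + 7.9%)/(1 + 5.49%) = 1.079/1.0549 ≈ 1.02285.
So π ≈ 2.2846%.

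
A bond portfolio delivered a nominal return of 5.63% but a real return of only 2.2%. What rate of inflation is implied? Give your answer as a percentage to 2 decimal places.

3.36%

From (1+r_nom) = (1+r_real)(1+π), we get 1+π = (1 + 5.63%)/(1 + 2.2%) = 1.0563/1.022 ≈ 1.03356.
So π ≈ 3.3562%.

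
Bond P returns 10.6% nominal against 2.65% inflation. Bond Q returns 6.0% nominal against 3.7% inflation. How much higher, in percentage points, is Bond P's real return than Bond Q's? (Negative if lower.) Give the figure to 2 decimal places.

Bond P real return: 1.106/1.0265 − 1 = 7.745%.
Bond Q real return: 1.060/1.037 − 1 = 2.218%.
Difference: 7.745 − 2.218 = 5.527 pp.

5.53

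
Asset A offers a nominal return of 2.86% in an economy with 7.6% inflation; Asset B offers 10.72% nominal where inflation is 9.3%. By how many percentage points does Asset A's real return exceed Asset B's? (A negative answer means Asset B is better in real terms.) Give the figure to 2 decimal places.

-5.70

Asset A real return: 1.0286/1.076 − 1 = -4.405%.
Asset B real return: 1.1072/1.093 − 1 = 1.299%.
Difference: -4.405 − 1.299 = -5.704 pp.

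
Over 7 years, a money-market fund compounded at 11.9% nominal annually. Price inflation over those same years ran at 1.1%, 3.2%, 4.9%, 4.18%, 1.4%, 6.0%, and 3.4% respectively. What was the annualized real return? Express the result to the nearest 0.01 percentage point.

Cumulative inflation factor: 1.011 × 1.032 × 1.049 × 1.0418 × 1.014 × 1.060 × 1.034 ≈ 1.26723.
Nominal growth factor: 2.19690. Real growth factor = 2.19690 / 1.26723 ≈ 1.73363.
Annualized: 1.73363^(1/7) − 1 ≈ 0.08177.

8.18%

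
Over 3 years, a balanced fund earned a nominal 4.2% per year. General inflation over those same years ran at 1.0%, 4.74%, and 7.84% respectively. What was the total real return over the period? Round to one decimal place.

Cumulative inflation factor: 1.010 × 1.0474 × 1.0784 ≈ 1.14081.
Nominal growth factor: 1.13137. Real growth factor = 1.13137 / 1.14081 ≈ 0.99172.
Total real return ≈ -0.8279%.

-0.8%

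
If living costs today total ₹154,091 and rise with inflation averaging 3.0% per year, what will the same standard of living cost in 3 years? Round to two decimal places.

Cumulative price-level factor: (1+3.0%)^3 = 1.092727.
The nominal amount required is ₹154,091 scaled up by that factor.

₹168,379.40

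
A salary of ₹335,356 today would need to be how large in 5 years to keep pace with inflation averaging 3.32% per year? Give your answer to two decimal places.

₹394,846.30

Cumulative price-level factor: (1+3.32%)^5 ≈ 1.1773944587.
The nominal amount required is ₹335,356 scaled up by that factor.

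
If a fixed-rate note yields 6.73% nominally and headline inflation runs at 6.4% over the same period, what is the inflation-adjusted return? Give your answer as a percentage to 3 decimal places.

0.310%

Real return via the Fisher equation: (1 + 6.73%)/(1 + 6.4%) − 1 = 1.0673/1.064 − 1 ≈ 0.00310.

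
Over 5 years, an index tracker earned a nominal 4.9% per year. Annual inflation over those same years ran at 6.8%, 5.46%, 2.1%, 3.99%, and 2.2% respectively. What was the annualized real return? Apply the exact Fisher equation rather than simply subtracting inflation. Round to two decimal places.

Cumulative inflation factor: 1.068 × 1.0546 × 1.021 × 1.0399 × 1.022 ≈ 1.22216.
Nominal growth factor: 1.27022. Real growth factor = 1.27022 / 1.22216 ≈ 1.03932.
Annualized: 1.03932^(1/5) − 1 ≈ 0.00774.

0.77%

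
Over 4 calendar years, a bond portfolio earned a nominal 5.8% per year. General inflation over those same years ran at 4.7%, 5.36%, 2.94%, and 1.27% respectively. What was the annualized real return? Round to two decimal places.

Cumulative inflation factor: 1.047 × 1.0536 × 1.0294 × 1.0127 ≈ 1.14997.
Nominal growth factor: 1.25298. Real growth factor = 1.25298 / 1.14997 ≈ 1.08957.
Annualized: 1.08957^(1/4) − 1 ≈ 0.02168.

2.17%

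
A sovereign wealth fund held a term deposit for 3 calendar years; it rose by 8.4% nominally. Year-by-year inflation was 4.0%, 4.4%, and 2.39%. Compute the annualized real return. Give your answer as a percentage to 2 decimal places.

-0.84%

Cumulative inflation factor: 1.040 × 1.044 × 1.0239 ≈ 1.11171.
Nominal growth factor: 1.08400. Real growth factor = 1.08400 / 1.11171 ≈ 0.97507.
Annualized: 0.97507^(1/3) − 1 ≈ -0.00838.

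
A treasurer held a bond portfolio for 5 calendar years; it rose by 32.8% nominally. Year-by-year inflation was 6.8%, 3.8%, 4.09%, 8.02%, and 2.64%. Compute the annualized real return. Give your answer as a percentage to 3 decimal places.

0.749%

Cumulative inflation factor: 1.068 × 1.038 × 1.0409 × 1.0802 × 1.0264 ≈ 1.27938.
Nominal growth factor: 1.32800. Real growth factor = 1.32800 / 1.27938 ≈ 1.03801.
Annualized: 1.03801^(1/5) − 1 ≈ 0.00749.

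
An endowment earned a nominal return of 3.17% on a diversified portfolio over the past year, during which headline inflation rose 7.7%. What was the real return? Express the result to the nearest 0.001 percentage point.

-4.206%

Real return via the Fisher equation: (1 + 3.17%)/(1 + 7.7%) − 1 = 1.0317/1.077 − 1 ≈ -0.04206.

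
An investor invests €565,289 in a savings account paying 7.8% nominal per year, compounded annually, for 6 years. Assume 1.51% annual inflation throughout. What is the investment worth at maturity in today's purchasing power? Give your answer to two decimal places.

€810,830.61

Nominal value at maturity: €565,289 × (1 + 7.8%)^6 ≈ €887,121.49.
Price-level factor over 6 years: (1 + 1.51%)^6 ≈ 1.0940897936.
The maturity value deflated by that factor is the answer in today's purchasing power.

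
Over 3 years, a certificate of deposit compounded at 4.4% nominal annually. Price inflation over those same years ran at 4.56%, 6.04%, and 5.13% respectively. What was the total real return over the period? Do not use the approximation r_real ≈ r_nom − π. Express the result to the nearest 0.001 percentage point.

-2.380%

Cumulative inflation factor: 1.0456 × 1.0604 × 1.0513 ≈ 1.16563.
Nominal growth factor: 1.13789. Real growth factor = 1.13789 / 1.16563 ≈ 0.97620.
Total real return ≈ -2.3798%.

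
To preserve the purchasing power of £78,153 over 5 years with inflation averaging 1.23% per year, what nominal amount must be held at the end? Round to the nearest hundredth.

Cumulative price-level factor: (1+1.23%)^5 ≈ 1.0630316234.
The nominal amount required is £78,153 scaled up by that factor.

£83,079.11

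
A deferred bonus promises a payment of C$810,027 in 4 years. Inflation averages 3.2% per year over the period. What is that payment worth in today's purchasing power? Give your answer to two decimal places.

Price-level factor over 4 years: (1 + 3.2%)^4 ≈ 1.1342761206.
Purchasing power today: C$810,027 divided by that factor.

C$714,135.64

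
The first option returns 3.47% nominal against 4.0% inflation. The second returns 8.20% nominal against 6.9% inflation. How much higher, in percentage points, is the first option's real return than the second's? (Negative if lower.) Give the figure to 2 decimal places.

The first option real return: 1.0347/1.040 − 1 = -0.510%.
The second real return: 1.0820/1.069 − 1 = 1.216%.
Difference: -0.510 − 1.216 = -1.726 pp.

-1.73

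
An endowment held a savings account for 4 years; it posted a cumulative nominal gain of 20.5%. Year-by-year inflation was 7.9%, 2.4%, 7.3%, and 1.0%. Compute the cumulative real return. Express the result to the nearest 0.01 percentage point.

0.63%

Cumulative inflation factor: 1.079 × 1.024 × 1.073 × 1.010 ≈ 1.19741.
Nominal growth factor: 1.20500. Real growth factor = 1.20500 / 1.19741 ≈ 1.00634.
Total real return ≈ 0.6340%.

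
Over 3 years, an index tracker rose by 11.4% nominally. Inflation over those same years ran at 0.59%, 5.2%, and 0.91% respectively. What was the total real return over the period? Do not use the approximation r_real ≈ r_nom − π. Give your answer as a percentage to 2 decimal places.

4.32%

Cumulative inflation factor: 1.0059 × 1.052 × 1.0091 ≈ 1.06784.
Nominal growth factor: 1.11400. Real growth factor = 1.11400 / 1.06784 ≈ 1.04323.
Total real return ≈ 4.3231%.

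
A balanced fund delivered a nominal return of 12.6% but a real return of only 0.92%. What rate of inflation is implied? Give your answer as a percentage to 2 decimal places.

11.57%

From (1+r_nom) = (1+r_real)(1+π), we get 1+π = (1 + 12.6%)/(1 + 0.92%) = 1.126/1.0092 ≈ 1.11574.
So π ≈ 11.5735%.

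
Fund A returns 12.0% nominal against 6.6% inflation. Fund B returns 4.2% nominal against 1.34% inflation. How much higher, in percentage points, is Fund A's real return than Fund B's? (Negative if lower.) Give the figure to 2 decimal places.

2.24

Fund A real return: 1.120/1.066 − 1 = 5.066%.
Fund B real return: 1.042/1.0134 − 1 = 2.822%.
Difference: 5.066 − 2.822 = 2.244 pp.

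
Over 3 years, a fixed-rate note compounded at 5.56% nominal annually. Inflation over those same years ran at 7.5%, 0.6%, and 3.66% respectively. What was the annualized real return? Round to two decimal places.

1.62%

Cumulative inflation factor: 1.075 × 1.006 × 1.0366 ≈ 1.12103.
Nominal growth factor: 1.17625. Real growth factor = 1.17625 / 1.12103 ≈ 1.04925.
Annualized: 1.04925^(1/3) − 1 ≈ 0.01616.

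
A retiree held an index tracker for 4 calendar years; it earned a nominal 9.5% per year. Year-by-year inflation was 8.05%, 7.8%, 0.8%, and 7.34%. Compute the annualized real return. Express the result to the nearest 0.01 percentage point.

Cumulative inflation factor: 1.0805 × 1.078 × 1.008 × 1.0734 ≈ 1.26028.
Nominal growth factor: 1.43766. Real growth factor = 1.43766 / 1.26028 ≈ 1.14075.
Annualized: 1.14075^(1/4) − 1 ≈ 0.03347.

3.35%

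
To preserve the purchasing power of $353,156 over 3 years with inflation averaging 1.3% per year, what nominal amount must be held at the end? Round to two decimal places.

Cumulative price-level factor: (1+1.3%)^3 = 1.039509197.
Multiplying $353,156 by the price-level factor gives the future nominal sum.

$367,108.91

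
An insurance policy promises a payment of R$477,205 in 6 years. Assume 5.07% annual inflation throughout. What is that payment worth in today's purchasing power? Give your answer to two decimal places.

R$354,676.65

Price-level factor over 6 years: (1 + 5.07%)^6 ≈ 1.3454649651.
Purchasing power today: R$477,205 divided by that factor.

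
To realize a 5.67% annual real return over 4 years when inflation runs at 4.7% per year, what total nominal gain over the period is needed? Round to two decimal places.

Required annual nominal rate: (1+5.67%)(1+4.7%) − 1 = 10.63649%.
Cumulative over 4 years: (1 + 0.1063649)^4 − 1 ≈ 0.49828.

49.83%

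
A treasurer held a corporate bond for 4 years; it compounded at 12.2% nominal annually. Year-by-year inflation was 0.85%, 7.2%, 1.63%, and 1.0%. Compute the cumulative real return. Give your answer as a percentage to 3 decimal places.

42.810%

Cumulative inflation factor: 1.0085 × 1.072 × 1.0163 × 1.010 ≈ 1.10972.
Nominal growth factor: 1.58479. Real growth factor = 1.58479 / 1.10972 ≈ 1.42810.
Total real return ≈ 42.8096%.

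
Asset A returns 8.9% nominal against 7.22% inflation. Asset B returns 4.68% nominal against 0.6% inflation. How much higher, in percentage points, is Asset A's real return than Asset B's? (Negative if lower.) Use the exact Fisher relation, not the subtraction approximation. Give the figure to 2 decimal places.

Asset A real return: 1.089/1.0722 − 1 = 1.567%.
Asset B real return: 1.0468/1.006 − 1 = 4.056%.
Difference: 1.567 − 4.056 = -2.489 pp.

-2.49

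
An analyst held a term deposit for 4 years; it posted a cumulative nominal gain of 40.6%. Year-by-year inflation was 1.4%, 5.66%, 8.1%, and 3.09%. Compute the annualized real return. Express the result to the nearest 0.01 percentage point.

Cumulative inflation factor: 1.014 × 1.0566 × 1.081 × 1.0309 ≈ 1.19396.
Nominal growth factor: 1.40600. Real growth factor = 1.40600 / 1.19396 ≈ 1.17759.
Annualized: 1.17759^(1/4) − 1 ≈ 0.04171.

4.17%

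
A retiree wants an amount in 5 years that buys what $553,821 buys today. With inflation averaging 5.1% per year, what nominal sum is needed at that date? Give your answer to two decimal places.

$710,203.81

Cumulative price-level factor: (1+5.1%)^5 ≈ 1.2823706810.
The nominal amount required is $553,821 scaled up by that factor.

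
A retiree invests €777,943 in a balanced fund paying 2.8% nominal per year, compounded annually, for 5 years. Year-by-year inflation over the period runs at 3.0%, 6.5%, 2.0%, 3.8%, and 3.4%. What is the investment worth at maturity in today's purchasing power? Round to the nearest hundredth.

Nominal value at maturity: €777,943 × (1 + 2.8%)^5 ≈ €893,127.27.
Price-level factor over 5 years: 1.030 × 1.065 × 1.020 × 1.038 × 1.034 ≈ 1.2008946126.
Dividing the nominal maturity value by the price-level factor gives the value in today's money.

€743,718.28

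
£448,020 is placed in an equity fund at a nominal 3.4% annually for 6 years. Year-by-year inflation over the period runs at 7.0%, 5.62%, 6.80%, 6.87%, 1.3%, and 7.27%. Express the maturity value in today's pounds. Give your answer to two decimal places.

£390,639.28

Nominal value at maturity: £448,020 × (1 + 3.4%)^6 ≈ £547,546.03.
Price-level factor over 6 years: 1.070 × 1.0562 × 1.0680 × 1.0687 × 1.013 × 1.0727 ≈ 1.4016666134.
Dividing the nominal maturity value by the price-level factor gives the value in today's money.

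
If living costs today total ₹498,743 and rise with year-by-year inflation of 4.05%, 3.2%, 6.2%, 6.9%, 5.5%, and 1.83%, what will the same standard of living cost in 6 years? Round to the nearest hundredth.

Cumulative price-level factor: 1.0405 × 1.032 × 1.062 × 1.069 × 1.055 × 1.0183 ≈ 1.3096408324.
The nominal amount required is ₹498,743 scaled up by that factor.

₹653,174.20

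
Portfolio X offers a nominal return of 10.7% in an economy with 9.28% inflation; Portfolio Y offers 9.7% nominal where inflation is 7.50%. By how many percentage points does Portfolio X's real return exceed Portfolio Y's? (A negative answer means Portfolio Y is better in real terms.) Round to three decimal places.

-0.747

Portfolio X real return: 1.107/1.0928 − 1 = 1.2994%.
Portfolio Y real return: 1.097/1.0750 − 1 = 2.0465%.
Difference: 1.2994 − 2.0465 = -0.7471 pp.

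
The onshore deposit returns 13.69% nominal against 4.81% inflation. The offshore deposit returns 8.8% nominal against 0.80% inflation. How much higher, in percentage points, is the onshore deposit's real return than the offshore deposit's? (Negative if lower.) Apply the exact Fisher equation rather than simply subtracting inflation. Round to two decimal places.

0.54

The onshore deposit real return: 1.1369/1.0481 − 1 = 8.472%.
The offshore deposit real return: 1.088/1.0080 − 1 = 7.937%.
Difference: 8.472 − 7.937 = 0.535 pp.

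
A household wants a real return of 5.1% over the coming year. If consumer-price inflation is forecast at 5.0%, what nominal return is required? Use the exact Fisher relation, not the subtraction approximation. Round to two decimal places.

10.36%

By the Fisher equation, 1 + r_nom = (1 + 5.1%)(1 + 5.0%) = 1.051 × 1.050 = 1.10355.
So r_nom = 10.355%.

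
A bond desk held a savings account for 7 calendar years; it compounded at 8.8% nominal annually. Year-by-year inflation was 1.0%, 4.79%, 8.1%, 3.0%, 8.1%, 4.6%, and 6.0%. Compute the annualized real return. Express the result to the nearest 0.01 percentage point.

Cumulative inflation factor: 1.010 × 1.0479 × 1.081 × 1.030 × 1.081 × 1.046 × 1.060 ≈ 1.41243.
Nominal growth factor: 1.80469. Real growth factor = 1.80469 / 1.41243 ≈ 1.27772.
Annualized: 1.27772^(1/7) − 1 ≈ 0.03563.

3.56%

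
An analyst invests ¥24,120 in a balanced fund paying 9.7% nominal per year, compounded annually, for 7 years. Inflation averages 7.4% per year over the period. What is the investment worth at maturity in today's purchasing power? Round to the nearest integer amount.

Nominal value at maturity: ¥24,120 × (1 + 9.7%)^7 ≈ ¥46,113.
Price-level factor over 7 years: (1 + 7.4%)^7 ≈ 1.6482761309.
Dividing the nominal maturity value by the price-level factor gives the value in today's money.

¥27,977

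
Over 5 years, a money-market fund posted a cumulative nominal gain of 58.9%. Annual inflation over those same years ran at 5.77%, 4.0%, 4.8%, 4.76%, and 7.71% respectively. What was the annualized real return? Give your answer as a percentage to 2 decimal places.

Cumulative inflation factor: 1.0577 × 1.040 × 1.048 × 1.0476 × 1.0771 ≈ 1.30079.
Nominal growth factor: 1.58900. Real growth factor = 1.58900 / 1.30079 ≈ 1.22156.
Annualized: 1.22156^(1/5) − 1 ≈ 0.04084.

4.08%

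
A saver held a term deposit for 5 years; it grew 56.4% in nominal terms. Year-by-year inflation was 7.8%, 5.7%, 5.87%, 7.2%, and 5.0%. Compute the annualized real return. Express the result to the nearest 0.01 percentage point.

Cumulative inflation factor: 1.078 × 1.057 × 1.0587 × 1.072 × 1.050 ≈ 1.35785.
Nominal growth factor: 1.56400. Real growth factor = 1.56400 / 1.35785 ≈ 1.15182.
Annualized: 1.15182^(1/5) − 1 ≈ 0.02867.

2.87%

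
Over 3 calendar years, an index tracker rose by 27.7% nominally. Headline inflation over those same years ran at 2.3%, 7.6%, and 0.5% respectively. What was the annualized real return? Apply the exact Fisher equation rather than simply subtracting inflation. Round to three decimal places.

Cumulative inflation factor: 1.023 × 1.076 × 1.005 ≈ 1.10625.
Nominal growth factor: 1.27700. Real growth factor = 1.27700 / 1.10625 ≈ 1.15435.
Annualized: 1.15435^(1/3) − 1 ≈ 0.04901.

4.901%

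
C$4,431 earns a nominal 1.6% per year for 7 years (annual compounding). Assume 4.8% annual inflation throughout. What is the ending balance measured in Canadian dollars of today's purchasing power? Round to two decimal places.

C$3,566.39

Nominal value at maturity: C$4,431 × (1 + 1.6%)^7 ≈ C$4,951.74.
Price-level factor over 7 years: (1 + 4.8%)^7 ≈ 1.3884459516.
The maturity value deflated by that factor is the answer in today's purchasing power.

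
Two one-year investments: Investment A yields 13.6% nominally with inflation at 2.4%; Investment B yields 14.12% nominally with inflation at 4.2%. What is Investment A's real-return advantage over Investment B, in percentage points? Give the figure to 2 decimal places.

Investment A real return: 1.136/1.024 − 1 = 10.938%.
Investment B real return: 1.1412/1.042 − 1 = 9.520%.
Difference: 10.938 − 9.520 = 1.418 pp.

1.42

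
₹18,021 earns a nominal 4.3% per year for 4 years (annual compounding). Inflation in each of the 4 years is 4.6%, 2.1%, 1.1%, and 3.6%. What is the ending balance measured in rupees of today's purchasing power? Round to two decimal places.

Nominal value at maturity: ₹18,021 × (1 + 4.3%)^4 ≈ ₹21,326.33.
Price-level factor over 4 years: 1.046 × 1.021 × 1.011 × 1.036 ≈ 1.1185833165.
Dividing the nominal maturity value by the price-level factor gives the value in today's money.

₹19,065.48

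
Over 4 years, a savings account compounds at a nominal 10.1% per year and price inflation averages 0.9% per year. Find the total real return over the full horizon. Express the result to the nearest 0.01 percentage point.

The annual real rate is (1+10.1%)/(1+0.9%) − 1 = 9.1179%.
Compounded over 4 years: (1 + 0.091179)^4 − 1 ≈ 0.41770.

41.77%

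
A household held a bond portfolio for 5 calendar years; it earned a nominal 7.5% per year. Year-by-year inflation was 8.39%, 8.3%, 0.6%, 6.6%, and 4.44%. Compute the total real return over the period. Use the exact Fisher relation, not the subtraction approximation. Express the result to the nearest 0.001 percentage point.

Cumulative inflation factor: 1.0839 × 1.083 × 1.006 × 1.066 × 1.0444 ≈ 1.31474.
Nominal growth factor: 1.43563. Real growth factor = 1.43563 / 1.31474 ≈ 1.09195.
Total real return ≈ 9.1950%.

9.195%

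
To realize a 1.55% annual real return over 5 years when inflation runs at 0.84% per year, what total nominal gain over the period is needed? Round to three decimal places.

Required annual nominal rate: (1+1.55%)(1+0.84%) − 1 = 2.40302%.
Cumulative over 5 years: (1 + 0.0240302)^5 − 1 ≈ 0.12607.

12.607%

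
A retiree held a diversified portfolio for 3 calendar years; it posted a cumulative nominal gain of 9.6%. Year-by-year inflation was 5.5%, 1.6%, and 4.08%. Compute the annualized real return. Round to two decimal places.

-0.59%

Cumulative inflation factor: 1.055 × 1.016 × 1.0408 ≈ 1.11561.
Nominal growth factor: 1.09600. Real growth factor = 1.09600 / 1.11561 ≈ 0.98242.
Annualized: 0.98242^(1/3) − 1 ≈ -0.00589.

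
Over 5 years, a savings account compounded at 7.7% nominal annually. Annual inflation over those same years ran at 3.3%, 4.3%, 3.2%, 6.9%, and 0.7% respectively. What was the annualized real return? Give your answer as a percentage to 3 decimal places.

Cumulative inflation factor: 1.033 × 1.043 × 1.032 × 1.069 × 1.007 ≈ 1.19694.
Nominal growth factor: 1.44903. Real growth factor = 1.44903 / 1.19694 ≈ 1.21062.
Annualized: 1.21062^(1/5) − 1 ≈ 0.03897.

3.897%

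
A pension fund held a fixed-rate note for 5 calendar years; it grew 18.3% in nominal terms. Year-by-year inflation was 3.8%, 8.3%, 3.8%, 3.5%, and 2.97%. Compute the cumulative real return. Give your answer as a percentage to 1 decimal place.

Cumulative inflation factor: 1.038 × 1.083 × 1.038 × 1.035 × 1.0297 ≈ 1.24358.
Nominal growth factor: 1.18300. Real growth factor = 1.18300 / 1.24358 ≈ 0.95128.
Total real return ≈ -4.8715%.

-4.9%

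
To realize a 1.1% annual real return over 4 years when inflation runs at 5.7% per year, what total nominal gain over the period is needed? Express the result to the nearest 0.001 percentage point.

30.408%

Required annual nominal rate: (1+1.1%)(1+5.7%) − 1 = 6.8627%.
Cumulative over 4 years: (1 + 0.068627)^4 − 1 ≈ 0.30408.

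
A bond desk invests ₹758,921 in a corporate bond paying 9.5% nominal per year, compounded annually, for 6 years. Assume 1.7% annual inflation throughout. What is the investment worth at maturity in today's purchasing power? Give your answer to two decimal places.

₹1,182,375.90

Nominal value at maturity: ₹758,921 × (1 + 9.5%)^6 ≈ ₹1,308,221.51.
Price-level factor over 6 years: (1 + 1.7%)^6 ≈ 1.1064345214.
The maturity value deflated by that factor is the answer in today's purchasing power.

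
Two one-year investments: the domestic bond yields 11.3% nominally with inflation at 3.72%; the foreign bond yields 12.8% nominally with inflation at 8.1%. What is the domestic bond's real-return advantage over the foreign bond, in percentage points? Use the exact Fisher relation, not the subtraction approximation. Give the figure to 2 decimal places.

2.96

The domestic bond real return: 1.113/1.0372 − 1 = 7.308%.
The foreign bond real return: 1.128/1.081 − 1 = 4.348%.
Difference: 7.308 − 4.348 = 2.960 pp.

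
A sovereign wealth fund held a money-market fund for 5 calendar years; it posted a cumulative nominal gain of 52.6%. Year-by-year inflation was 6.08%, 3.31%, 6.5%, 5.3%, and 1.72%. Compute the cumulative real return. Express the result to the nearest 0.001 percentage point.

22.066%

Cumulative inflation factor: 1.0608 × 1.0331 × 1.065 × 1.053 × 1.0172 ≈ 1.25014.
Nominal growth factor: 1.52600. Real growth factor = 1.52600 / 1.25014 ≈ 1.22066.
Total real return ≈ 22.0659%.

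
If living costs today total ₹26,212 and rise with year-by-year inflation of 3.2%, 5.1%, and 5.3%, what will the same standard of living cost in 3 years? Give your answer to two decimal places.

₹29,937.18

Cumulative price-level factor: 1.032 × 1.051 × 1.053 = 1.142117496.
The nominal amount required is ₹26,212 scaled up by that factor.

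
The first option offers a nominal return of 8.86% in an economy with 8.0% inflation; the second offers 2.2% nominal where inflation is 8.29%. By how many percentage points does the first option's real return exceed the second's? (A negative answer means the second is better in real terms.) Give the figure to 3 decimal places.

6.420

The first option real return: 1.0886/1.080 − 1 = 0.7963%.
The second real return: 1.022/1.0829 − 1 = -5.6238%.
Difference: 0.7963 − (-5.6238) = 6.4201 pp.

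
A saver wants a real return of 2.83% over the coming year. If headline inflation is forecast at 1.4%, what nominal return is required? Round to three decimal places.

4.270%

By the Fisher equation, 1 + r_nom = (1 + 2.83%)(1 + 1.4%) = 1.0283 × 1.014 = 1.0426962.
So r_nom = 4.26962%.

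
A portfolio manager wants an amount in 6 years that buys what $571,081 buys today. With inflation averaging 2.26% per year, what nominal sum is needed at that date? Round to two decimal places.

Cumulative price-level factor: (1+2.26%)^6 ≈ 1.1434962122.
The nominal amount required is $571,081 scaled up by that factor.

$653,028.96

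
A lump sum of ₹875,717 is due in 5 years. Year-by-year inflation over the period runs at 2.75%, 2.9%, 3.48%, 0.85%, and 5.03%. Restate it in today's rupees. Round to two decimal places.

₹755,650.35

Price-level factor over 5 years: 1.0275 × 1.029 × 1.0348 × 1.0085 × 1.0503 ≈ 1.1588918092.
Purchasing power today: ₹875,717 divided by that factor.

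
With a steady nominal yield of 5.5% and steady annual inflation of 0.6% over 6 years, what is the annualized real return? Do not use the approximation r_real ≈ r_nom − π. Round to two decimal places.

With constant rates the annual real return is the same each year: (1+5.5%)/(1+0.6%) − 1 = 0.04871.

4.87%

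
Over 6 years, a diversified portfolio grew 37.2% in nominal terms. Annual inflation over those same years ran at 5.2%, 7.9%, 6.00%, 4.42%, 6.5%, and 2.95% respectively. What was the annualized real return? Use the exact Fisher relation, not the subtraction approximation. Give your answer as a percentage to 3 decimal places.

-0.067%

Cumulative inflation factor: 1.052 × 1.079 × 1.0600 × 1.0442 × 1.065 × 1.0295 ≈ 1.37754.
Nominal growth factor: 1.37200. Real growth factor = 1.37200 / 1.37754 ≈ 0.99598.
Annualized: 0.99598^(1/6) − 1 ≈ -0.00067.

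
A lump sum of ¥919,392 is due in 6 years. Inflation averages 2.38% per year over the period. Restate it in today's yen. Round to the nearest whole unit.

Price-level factor over 6 years: (1 + 2.38%)^6 ≈ 1.1515710843.
Purchasing power today: ¥919,392 divided by that factor.

¥798,381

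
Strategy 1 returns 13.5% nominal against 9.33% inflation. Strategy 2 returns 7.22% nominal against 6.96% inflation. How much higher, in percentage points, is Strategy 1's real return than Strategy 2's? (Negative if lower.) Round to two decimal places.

Strategy 1 real return: 1.135/1.0933 − 1 = 3.814%.
Strategy 2 real return: 1.0722/1.0696 − 1 = 0.243%.
Difference: 3.814 − 0.243 = 3.571 pp.

3.57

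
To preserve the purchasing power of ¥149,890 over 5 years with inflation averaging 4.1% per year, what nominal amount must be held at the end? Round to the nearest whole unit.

¥183,243

Cumulative price-level factor: (1+4.1%)^5 ≈ 1.2225134547.
Multiplying ¥149,890 by the price-level factor gives the future nominal sum.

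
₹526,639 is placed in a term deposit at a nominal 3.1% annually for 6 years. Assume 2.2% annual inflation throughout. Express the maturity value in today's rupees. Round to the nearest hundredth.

₹555,085.18

Nominal value at maturity: ₹526,639 × (1 + 3.1%)^6 ≈ ₹632,506.52.
Price-level factor over 6 years: (1 + 2.2%)^6 ≈ 1.1394765049.
The maturity value deflated by that factor is the answer in today's purchasing power.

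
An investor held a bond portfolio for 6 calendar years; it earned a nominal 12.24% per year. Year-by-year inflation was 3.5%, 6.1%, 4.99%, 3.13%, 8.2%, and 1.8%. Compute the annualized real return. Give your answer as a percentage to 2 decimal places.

7.31%

Cumulative inflation factor: 1.035 × 1.061 × 1.0499 × 1.0313 × 1.082 × 1.018 ≈ 1.30968.
Nominal growth factor: 1.99934. Real growth factor = 1.99934 / 1.30968 ≈ 1.52659.
Annualized: 1.52659^(1/6) − 1 ≈ 0.07305.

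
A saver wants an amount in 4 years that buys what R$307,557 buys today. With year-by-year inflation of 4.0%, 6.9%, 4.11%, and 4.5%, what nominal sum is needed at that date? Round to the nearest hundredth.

Cumulative price-level factor: 1.040 × 1.069 × 1.0411 × 1.045 ≈ 1.2095387361.
The nominal amount required is R$307,557 scaled up by that factor.

R$372,002.11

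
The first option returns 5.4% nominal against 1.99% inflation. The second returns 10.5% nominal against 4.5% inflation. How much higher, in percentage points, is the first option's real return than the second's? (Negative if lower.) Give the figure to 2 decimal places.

The first option real return: 1.054/1.0199 − 1 = 3.343%.
The second real return: 1.105/1.045 − 1 = 5.742%.
Difference: 3.343 − 5.742 = -2.399 pp.

-2.40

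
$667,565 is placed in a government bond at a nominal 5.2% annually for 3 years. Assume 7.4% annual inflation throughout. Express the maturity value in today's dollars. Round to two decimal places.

$627,376.05

Nominal value at maturity: $667,565 × (1 + 5.2%)^3 ≈ $777,214.29.
Price-level factor over 3 years: (1 + 7.4%)^3 = 1.238833224.
Dividing the nominal maturity value by the price-level factor gives the value in today's money.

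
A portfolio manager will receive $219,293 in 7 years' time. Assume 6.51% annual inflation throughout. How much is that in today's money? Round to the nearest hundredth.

Price-level factor over 7 years: (1 + 6.51%)^7 ≈ 1.5550082332.
Purchasing power today: $219,293 divided by that factor.

$141,023.69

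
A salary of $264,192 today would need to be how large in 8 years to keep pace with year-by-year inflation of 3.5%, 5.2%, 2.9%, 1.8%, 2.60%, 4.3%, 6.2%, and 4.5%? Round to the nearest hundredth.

Cumulative price-level factor: 1.035 × 1.052 × 1.029 × 1.018 × 1.0260 × 1.043 × 1.062 × 1.045 ≈ 1.3545396393.
The nominal amount required is $264,192 scaled up by that factor.

$357,858.54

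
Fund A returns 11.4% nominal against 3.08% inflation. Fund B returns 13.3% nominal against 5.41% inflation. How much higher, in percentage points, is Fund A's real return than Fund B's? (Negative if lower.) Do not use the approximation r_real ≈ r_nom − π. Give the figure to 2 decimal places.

0.59

Fund A real return: 1.114/1.0308 − 1 = 8.071%.
Fund B real return: 1.133/1.0541 − 1 = 7.485%.
Difference: 8.071 − 7.485 = 0.586 pp.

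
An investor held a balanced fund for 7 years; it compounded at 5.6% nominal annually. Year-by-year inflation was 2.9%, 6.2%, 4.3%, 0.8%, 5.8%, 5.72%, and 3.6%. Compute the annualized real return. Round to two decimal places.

1.37%

Cumulative inflation factor: 1.029 × 1.062 × 1.043 × 1.008 × 1.058 × 1.0572 × 1.036 ≈ 1.33133.
Nominal growth factor: 1.46436. Real growth factor = 1.46436 / 1.33133 ≈ 1.09992.
Annualized: 1.09992^(1/7) − 1 ≈ 0.01370.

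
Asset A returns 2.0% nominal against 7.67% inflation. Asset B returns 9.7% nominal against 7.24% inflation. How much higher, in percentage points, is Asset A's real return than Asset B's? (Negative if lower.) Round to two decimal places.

Asset A real return: 1.020/1.0767 − 1 = -5.266%.
Asset B real return: 1.097/1.0724 − 1 = 2.294%.
Difference: -5.266 − 2.294 = -7.560 pp.

-7.56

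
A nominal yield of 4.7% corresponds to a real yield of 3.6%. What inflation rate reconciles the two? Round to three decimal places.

From (1+r_nom) = (1+r_real)(1+π), we get 1+π = (1 + 4.7%)/(1 + 3.6%) = 1.047/1.036 ≈ 1.01062.
So π ≈ 1.0618%.

1.062%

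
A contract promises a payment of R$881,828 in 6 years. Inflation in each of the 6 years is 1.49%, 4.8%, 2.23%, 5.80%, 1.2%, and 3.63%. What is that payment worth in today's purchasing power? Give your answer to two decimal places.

Price-level factor over 6 years: 1.0149 × 1.048 × 1.0223 × 1.0580 × 1.012 × 1.0363 ≈ 1.2064645748.
Purchasing power today: R$881,828 divided by that factor.

R$730,919.10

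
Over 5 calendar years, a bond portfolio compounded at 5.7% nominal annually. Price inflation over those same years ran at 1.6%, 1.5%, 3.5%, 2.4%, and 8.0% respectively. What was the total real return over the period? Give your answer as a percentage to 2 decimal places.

Cumulative inflation factor: 1.016 × 1.015 × 1.035 × 1.024 × 1.080 ≈ 1.18039.
Nominal growth factor: 1.31940. Real growth factor = 1.31940 / 1.18039 ≈ 1.11777.
Total real return ≈ 11.7767%.

11.78%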